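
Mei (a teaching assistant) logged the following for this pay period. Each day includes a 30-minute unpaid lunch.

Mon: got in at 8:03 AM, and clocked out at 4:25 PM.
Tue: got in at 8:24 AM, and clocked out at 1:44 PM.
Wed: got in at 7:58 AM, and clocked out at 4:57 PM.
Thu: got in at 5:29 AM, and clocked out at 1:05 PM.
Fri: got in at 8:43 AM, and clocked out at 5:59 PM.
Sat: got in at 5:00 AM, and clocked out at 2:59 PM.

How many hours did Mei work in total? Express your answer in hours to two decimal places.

46.53 hours

Mon: 8:03 AM–4:25 PM = 8 h 22 min; less 30 min break → 7 h 52 min
Tue: 8:24 AM–1:44 PM = 5 h 20 min; less 30 min break → 4 h 50 min
Wed: 7:58 AM–4:57 PM = 8 h 59 min; less 30 min break → 8 h 29 min
Thu: 5:29 AM–1:05 PM = 7 h 36 min; less 30 min break → 7 h 6 min
Fri: 8:43 AM–5:59 PM = 9 h 16 min; less 30 min break → 8 h 46 min
Sat: 5:00 AM–2:59 PM = 9 h 59 min; less 30 min break → 9 h 29 min
Total: 7 h 52 min + 4 h 50 min + 8 h 29 min + 7 h 6 min + 8 h 46 min + 9 h 29 min = 46 h 32 min.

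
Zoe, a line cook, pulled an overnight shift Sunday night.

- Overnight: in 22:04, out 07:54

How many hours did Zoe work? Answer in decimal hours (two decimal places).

9.83 hours

Overnight: 22:04 → midnight = 1 h 56 min; midnight → 07:54 = 7 h 54 min; span 9 h 50 min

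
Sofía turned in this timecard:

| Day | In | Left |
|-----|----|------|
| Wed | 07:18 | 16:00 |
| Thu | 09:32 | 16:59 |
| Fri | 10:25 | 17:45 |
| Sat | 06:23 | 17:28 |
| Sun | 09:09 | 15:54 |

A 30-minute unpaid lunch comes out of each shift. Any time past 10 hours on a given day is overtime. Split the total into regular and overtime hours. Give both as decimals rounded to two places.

Regular 38.23 hours, overtime 0.58 hours

Wed: 07:18–16:00 = 8 h 42 min; less 30 min break → 8 h 12 min
Thu: 09:32–16:59 = 7 h 27 min; less 30 min break → 6 h 57 min
Fri: 10:25–17:45 = 7 h 20 min; less 30 min break → 6 h 50 min
Sat: 06:23–17:28 = 11 h 5 min; less 30 min break → 10 h 35 min
Sun: 09:09–15:54 = 6 h 45 min; less 30 min break → 6 h 15 min
Wed reg 8 h 12 min / OT 0 h 0 min; Thu reg 6 h 57 min / OT 0 h 0 min; Fri reg 6 h 50 min / OT 0 h 0 min; Sat reg 10 h 0 min / OT 0 h 35 min; Sun reg 6 h 15 min / OT 0 h 0 min.
Totals: regular 38 h 14 min, overtime 0 h 35 min.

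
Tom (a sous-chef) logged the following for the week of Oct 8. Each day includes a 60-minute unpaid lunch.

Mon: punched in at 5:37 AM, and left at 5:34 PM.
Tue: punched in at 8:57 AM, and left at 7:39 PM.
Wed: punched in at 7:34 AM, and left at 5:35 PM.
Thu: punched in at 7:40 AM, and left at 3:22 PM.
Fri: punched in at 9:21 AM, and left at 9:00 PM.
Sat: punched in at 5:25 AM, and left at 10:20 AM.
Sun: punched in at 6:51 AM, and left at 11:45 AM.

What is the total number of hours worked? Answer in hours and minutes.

54 h 50 min

Mon: 5:37 AM–5:34 PM = 11 h 57 min; less 60 min break → 10 h 57 min
Tue: 8:57 AM–7:39 PM = 10 h 42 min; less 60 min break → 9 h 42 min
Wed: 7:34 AM–5:35 PM = 10 h 1 min; less 60 min break → 9 h 1 min
Thu: 7:40 AM–3:22 PM = 7 h 42 min; less 60 min break → 6 h 42 min
Fri: 9:21 AM–9:00 PM = 11 h 39 min; less 60 min break → 10 h 39 min
Sat: 5:25 AM–10:20 AM = 4 h 55 min; less 60 min break → 3 h 55 min
Sun: 6:51 AM–11:45 AM = 4 h 54 min; less 60 min break → 3 h 54 min
Total: 10 h 57 min + 9 h 42 min + 9 h 1 min + 6 h 42 min + 10 h 39 min + 3 h 55 min + 3 h 54 min = 54 h 50 min.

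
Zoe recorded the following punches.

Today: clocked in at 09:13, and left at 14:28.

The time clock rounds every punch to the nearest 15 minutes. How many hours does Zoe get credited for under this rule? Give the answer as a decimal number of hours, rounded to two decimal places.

5.25 hours

Today: in 09:13→09:15, out 14:28→14:30; 5 h 15 min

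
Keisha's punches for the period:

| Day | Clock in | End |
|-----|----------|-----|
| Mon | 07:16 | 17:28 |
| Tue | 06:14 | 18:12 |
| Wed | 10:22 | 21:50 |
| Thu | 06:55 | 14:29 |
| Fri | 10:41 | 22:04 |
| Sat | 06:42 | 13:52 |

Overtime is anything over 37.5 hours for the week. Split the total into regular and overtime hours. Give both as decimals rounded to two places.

Mon: 07:16–17:28 = 10 h 12 min
Tue: 06:14–18:12 = 11 h 58 min
Wed: 10:22–21:50 = 11 h 28 min
Thu: 06:55–14:29 = 7 h 34 min
Fri: 10:41–22:04 = 11 h 23 min
Sat: 06:42–13:52 = 7 h 10 min
Total worked: 59 h 45 min = 59.75 h.
Threshold 37.5 h → overtime 22 h 15 min, regular 37 h 30 min.

Regular 37.50 hours, overtime 22.25 hours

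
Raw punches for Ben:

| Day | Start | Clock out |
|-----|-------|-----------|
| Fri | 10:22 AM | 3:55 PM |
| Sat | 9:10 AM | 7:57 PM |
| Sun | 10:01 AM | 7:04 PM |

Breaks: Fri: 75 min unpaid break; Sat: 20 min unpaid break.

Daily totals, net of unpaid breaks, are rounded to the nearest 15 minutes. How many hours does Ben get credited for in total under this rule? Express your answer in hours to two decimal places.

Fri: 10:22 AM–3:55 PM = 5 h 33 min − 75 min = 4 h 18 min → rounds to 4 h 15 min
Sat: 9:10 AM–7:57 PM = 10 h 47 min − 20 min = 10 h 27 min → rounds to 10 h 30 min
Sun: 10:01 AM–7:04 PM = 9 h 3 min → rounds to 9 h 0 min
Total credited: 23 h 45 min.

23.75 hours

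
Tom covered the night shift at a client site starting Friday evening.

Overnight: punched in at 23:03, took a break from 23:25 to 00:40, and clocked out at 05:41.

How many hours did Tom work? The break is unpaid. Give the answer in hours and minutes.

5 h 23 min

Overnight: 23:03 → midnight = 0 h 57 min; midnight → 05:41 = 5 h 41 min; span 6 h 38 min; less 75 min break → 5 h 23 min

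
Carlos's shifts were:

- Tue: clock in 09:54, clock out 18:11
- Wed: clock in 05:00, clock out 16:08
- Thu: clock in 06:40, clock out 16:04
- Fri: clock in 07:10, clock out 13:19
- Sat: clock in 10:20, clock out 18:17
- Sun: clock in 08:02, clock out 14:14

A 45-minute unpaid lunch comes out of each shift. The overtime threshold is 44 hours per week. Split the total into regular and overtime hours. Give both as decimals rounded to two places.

Regular 44.00 hours, overtime 0.62 hours

Tue: 09:54–18:11 = 8 h 17 min; less 45 min break → 7 h 32 min
Wed: 05:00–16:08 = 11 h 8 min; less 45 min break → 10 h 23 min
Thu: 06:40–16:04 = 9 h 24 min; less 45 min break → 8 h 39 min
Fri: 07:10–13:19 = 6 h 9 min; less 45 min break → 5 h 24 min
Sat: 10:20–18:17 = 7 h 57 min; less 45 min break → 7 h 12 min
Sun: 08:02–14:14 = 6 h 12 min; less 45 min break → 5 h 27 min
Total worked: 44 h 37 min = 44.62 h.
Threshold 44 h → overtime 0 h 37 min, regular 44 h 0 min.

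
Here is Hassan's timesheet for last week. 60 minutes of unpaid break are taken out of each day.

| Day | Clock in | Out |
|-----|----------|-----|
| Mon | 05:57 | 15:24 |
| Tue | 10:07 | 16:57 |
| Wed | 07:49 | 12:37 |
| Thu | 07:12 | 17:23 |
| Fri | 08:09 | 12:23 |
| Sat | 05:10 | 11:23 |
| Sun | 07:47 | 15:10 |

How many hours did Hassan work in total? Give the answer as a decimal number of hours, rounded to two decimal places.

Mon: 05:57–15:24 = 9 h 27 min; less 60 min break → 8 h 27 min
Tue: 10:07–16:57 = 6 h 50 min; less 60 min break → 5 h 50 min
Wed: 07:49–12:37 = 4 h 48 min; less 60 min break → 3 h 48 min
Thu: 07:12–17:23 = 10 h 11 min; less 60 min break → 9 h 11 min
Fri: 08:09–12:23 = 4 h 14 min; less 60 min break → 3 h 14 min
Sat: 05:10–11:23 = 6 h 13 min; less 60 min break → 5 h 13 min
Sun: 07:47–15:10 = 7 h 23 min; less 60 min break → 6 h 23 min
Total: 8 h 27 min + 5 h 50 min + 3 h 48 min + 9 h 11 min + 3 h 14 min + 5 h 13 min + 6 h 23 min = 42 h 6 min.

42.10 hours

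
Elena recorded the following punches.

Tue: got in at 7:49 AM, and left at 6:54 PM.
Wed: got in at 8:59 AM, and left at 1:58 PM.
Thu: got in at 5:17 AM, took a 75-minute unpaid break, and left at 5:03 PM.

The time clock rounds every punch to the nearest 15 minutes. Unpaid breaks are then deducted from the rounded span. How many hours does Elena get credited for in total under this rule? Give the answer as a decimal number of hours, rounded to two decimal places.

26.75 hours

Tue: in 7:49 AM→7:45 AM, out 6:54 PM→7:00 PM; 11 h 15 min
Wed: in 8:59 AM→9:00 AM, out 1:58 PM→2:00 PM; 5 h 0 min
Thu: in 5:17 AM→5:15 AM, out 5:03 PM→5:00 PM; 11 h 45 min − 75 min = 10 h 30 min
Total credited: 26 h 45 min.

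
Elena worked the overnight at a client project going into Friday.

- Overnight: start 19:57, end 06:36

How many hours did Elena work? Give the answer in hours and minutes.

Overnight: 19:57 → midnight = 4 h 3 min; midnight → 06:36 = 6 h 36 min; span 10 h 39 min

10 h 39 min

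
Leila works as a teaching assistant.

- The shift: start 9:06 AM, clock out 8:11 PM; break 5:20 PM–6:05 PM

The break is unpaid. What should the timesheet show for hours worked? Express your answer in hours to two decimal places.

10.33 hours

The shift: 9:06 AM–8:11 PM = 11 h 5 min; less 45 min break → 10 h 20 min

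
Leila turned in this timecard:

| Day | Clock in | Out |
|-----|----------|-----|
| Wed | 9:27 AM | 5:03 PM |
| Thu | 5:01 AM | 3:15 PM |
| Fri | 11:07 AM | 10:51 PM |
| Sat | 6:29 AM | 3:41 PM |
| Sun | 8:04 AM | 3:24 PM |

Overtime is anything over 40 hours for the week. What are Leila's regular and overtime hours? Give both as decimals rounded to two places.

Wed: 9:27 AM–5:03 PM = 7 h 36 min
Thu: 5:01 AM–3:15 PM = 10 h 14 min
Fri: 11:07 AM–10:51 PM = 11 h 44 min
Sat: 6:29 AM–3:41 PM = 9 h 12 min
Sun: 8:04 AM–3:24 PM = 7 h 20 min
Total worked: 46 h 6 min = 46.10 h.
Threshold 40 h → overtime 6 h 6 min, regular 40 h 0 min.

Regular 40.00 hours, overtime 6.10 hours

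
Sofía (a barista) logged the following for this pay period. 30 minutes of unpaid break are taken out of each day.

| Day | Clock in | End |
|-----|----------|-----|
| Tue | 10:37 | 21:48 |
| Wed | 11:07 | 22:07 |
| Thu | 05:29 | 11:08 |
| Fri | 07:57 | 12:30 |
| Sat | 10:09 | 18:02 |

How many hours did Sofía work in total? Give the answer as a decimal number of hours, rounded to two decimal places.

Tue: 10:37–21:48 = 11 h 11 min; less 30 min break → 10 h 41 min
Wed: 11:07–22:07 = 11 h 0 min; less 30 min break → 10 h 30 min
Thu: 05:29–11:08 = 5 h 39 min; less 30 min break → 5 h 9 min
Fri: 07:57–12:30 = 4 h 33 min; less 30 min break → 4 h 3 min
Sat: 10:09–18:02 = 7 h 53 min; less 30 min break → 7 h 23 min
Total: 10 h 41 min + 10 h 30 min + 5 h 9 min + 4 h 3 min + 7 h 23 min = 37 h 46 min.

37.77 hours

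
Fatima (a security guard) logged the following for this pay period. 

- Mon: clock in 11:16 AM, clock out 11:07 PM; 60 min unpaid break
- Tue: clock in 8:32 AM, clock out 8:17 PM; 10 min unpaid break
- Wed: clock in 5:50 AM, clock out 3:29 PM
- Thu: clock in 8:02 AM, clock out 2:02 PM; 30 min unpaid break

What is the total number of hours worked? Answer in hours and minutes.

37 h 35 min

Mon: 11:16 AM–11:07 PM = 11 h 51 min; less 60 min break → 10 h 51 min
Tue: 8:32 AM–8:17 PM = 11 h 45 min; less 10 min break → 11 h 35 min
Wed: 5:50 AM–3:29 PM = 9 h 39 min
Thu: 8:02 AM–2:02 PM = 6 h 0 min; less 30 min break → 5 h 30 min
Total: 10 h 51 min + 11 h 35 min + 9 h 39 min + 5 h 30 min = 37 h 35 min.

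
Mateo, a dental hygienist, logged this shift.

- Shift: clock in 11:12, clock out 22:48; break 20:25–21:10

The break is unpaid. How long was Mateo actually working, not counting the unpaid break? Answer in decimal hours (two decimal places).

Shift: 11:12–22:48 = 11 h 36 min; less 45 min break → 10 h 51 min

10.85 hours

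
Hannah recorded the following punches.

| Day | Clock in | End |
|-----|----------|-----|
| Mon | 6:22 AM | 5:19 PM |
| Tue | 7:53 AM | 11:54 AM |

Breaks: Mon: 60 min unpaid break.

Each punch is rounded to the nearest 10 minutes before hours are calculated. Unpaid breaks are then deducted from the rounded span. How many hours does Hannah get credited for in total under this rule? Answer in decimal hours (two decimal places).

14.00 hours

Mon: in 6:22 AM→6:20 AM, out 5:19 PM→5:20 PM; 11 h 0 min − 60 min = 10 h 0 min
Tue: in 7:53 AM→7:50 AM, out 11:54 AM→11:50 AM; 4 h 0 min
Total credited: 14 h 0 min.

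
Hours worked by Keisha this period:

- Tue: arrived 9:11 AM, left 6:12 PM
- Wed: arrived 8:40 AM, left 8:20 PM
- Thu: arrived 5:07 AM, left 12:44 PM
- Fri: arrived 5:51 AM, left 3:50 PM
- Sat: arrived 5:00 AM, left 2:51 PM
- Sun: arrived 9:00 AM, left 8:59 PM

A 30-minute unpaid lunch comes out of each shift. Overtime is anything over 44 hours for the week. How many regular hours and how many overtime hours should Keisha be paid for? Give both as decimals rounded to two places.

Tue: 9:11 AM–6:12 PM = 9 h 1 min; less 30 min break → 8 h 31 min
Wed: 8:40 AM–8:20 PM = 11 h 40 min; less 30 min break → 11 h 10 min
Thu: 5:07 AM–12:44 PM = 7 h 37 min; less 30 min break → 7 h 7 min
Fri: 5:51 AM–3:50 PM = 9 h 59 min; less 30 min break → 9 h 29 min
Sat: 5:00 AM–2:51 PM = 9 h 51 min; less 30 min break → 9 h 21 min
Sun: 9:00 AM–8:59 PM = 11 h 59 min; less 30 min break → 11 h 29 min
Total worked: 57 h 7 min = 57.12 h.
Threshold 44 h → overtime 13 h 7 min, regular 44 h 0 min.

Regular 44.00 hours, overtime 13.12 hours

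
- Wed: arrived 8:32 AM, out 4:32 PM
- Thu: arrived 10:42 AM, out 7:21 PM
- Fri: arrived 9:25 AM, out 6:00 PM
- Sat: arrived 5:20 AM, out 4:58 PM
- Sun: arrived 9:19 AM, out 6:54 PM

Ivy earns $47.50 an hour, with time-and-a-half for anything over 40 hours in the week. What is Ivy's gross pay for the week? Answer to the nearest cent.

Wed: 8:32 AM–4:32 PM = 8 h 0 min
Thu: 10:42 AM–7:21 PM = 8 h 39 min
Fri: 9:25 AM–6:00 PM = 8 h 35 min
Sat: 5:20 AM–4:58 PM = 11 h 38 min
Sun: 9:19 AM–6:54 PM = 9 h 35 min
Total worked: 46 h 27 min = 2787 min.
Regular 40 h 0 min = 2400 min at $47.50/h; overtime 6 h 27 min = 387 min at $71.25/h.
Pay = (2400 × $47.50 + 387 × $71.25) ÷ 60 = $2359.56.

$2359.56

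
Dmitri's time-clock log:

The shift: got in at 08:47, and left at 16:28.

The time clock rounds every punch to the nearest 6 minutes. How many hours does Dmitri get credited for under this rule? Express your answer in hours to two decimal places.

7.70 hours

The shift: in 08:47→08:48, out 16:28→16:30; 7 h 42 min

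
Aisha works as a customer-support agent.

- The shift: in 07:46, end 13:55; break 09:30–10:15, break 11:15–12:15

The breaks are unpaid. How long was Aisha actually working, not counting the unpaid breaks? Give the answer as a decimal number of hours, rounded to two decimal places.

The shift: 07:46–13:55 = 6 h 9 min; less 105 min break → 4 h 24 min

4.40 hours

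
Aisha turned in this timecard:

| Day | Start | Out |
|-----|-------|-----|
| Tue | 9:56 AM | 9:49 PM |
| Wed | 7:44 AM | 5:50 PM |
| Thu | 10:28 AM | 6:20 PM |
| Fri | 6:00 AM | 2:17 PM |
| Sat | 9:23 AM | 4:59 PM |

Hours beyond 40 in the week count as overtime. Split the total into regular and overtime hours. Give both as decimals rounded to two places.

Tue: 9:56 AM–9:49 PM = 11 h 53 min
Wed: 7:44 AM–5:50 PM = 10 h 6 min
Thu: 10:28 AM–6:20 PM = 7 h 52 min
Fri: 6:00 AM–2:17 PM = 8 h 17 min
Sat: 9:23 AM–4:59 PM = 7 h 36 min
Total worked: 45 h 44 min = 45.73 h.
Threshold 40 h → overtime 5 h 44 min, regular 40 h 0 min.

Regular 40.00 hours, overtime 5.73 hours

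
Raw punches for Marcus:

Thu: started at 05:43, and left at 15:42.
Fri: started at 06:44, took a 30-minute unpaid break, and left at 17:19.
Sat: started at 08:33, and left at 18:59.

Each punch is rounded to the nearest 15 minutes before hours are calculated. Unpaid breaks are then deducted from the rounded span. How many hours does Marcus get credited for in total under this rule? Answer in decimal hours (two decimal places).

Thu: in 05:43→05:45, out 15:42→15:45; 10 h 0 min
Fri: in 06:44→06:45, out 17:19→17:15; 10 h 30 min − 30 min = 10 h 0 min
Sat: in 08:33→08:30, out 18:59→19:00; 10 h 30 min
Total credited: 30 h 30 min.

30.50 hours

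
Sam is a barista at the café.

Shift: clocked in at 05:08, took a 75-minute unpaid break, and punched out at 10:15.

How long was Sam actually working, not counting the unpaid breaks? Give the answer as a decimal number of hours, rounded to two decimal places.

Shift: 05:08–10:15 = 5 h 7 min; less 75 min break → 3 h 52 min

3.87 hours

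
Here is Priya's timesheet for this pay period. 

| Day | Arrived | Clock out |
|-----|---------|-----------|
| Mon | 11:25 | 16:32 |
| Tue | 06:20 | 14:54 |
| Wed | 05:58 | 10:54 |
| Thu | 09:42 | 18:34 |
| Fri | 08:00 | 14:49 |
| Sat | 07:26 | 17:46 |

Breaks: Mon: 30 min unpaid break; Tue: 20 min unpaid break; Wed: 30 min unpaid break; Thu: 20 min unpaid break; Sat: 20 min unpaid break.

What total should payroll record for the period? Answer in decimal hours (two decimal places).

Mon: 11:25–16:32 = 5 h 7 min; less 30 min break → 4 h 37 min
Tue: 06:20–14:54 = 8 h 34 min; less 20 min break → 8 h 14 min
Wed: 05:58–10:54 = 4 h 56 min; less 30 min break → 4 h 26 min
Thu: 09:42–18:34 = 8 h 52 min; less 20 min break → 8 h 32 min
Fri: 08:00–14:49 = 6 h 49 min
Sat: 07:26–17:46 = 10 h 20 min; less 20 min break → 10 h 0 min
Total: 4 h 37 min + 8 h 14 min + 4 h 26 min + 8 h 32 min + 6 h 49 min + 10 h 0 min = 42 h 38 min.

42.63 hours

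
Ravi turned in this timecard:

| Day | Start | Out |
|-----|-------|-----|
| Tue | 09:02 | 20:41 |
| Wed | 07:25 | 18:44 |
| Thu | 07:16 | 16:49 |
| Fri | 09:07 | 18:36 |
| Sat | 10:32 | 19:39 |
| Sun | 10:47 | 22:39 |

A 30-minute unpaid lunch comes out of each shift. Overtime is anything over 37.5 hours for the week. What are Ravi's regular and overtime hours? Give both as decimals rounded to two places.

Tue: 09:02–20:41 = 11 h 39 min; less 30 min break → 11 h 9 min
Wed: 07:25–18:44 = 11 h 19 min; less 30 min break → 10 h 49 min
Thu: 07:16–16:49 = 9 h 33 min; less 30 min break → 9 h 3 min
Fri: 09:07–18:36 = 9 h 29 min; less 30 min break → 8 h 59 min
Sat: 10:32–19:39 = 9 h 7 min; less 30 min break → 8 h 37 min
Sun: 10:47–22:39 = 11 h 52 min; less 30 min break → 11 h 22 min
Total worked: 59 h 59 min = 59.98 h.
Threshold 37.5 h → overtime 22 h 29 min, regular 37 h 30 min.

Regular 37.50 hours, overtime 22.48 hours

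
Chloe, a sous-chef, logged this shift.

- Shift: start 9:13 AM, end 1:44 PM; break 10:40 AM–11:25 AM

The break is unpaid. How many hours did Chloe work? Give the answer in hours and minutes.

3 h 46 min

Shift: 9:13 AM–1:44 PM = 4 h 31 min; less 45 min break → 3 h 46 min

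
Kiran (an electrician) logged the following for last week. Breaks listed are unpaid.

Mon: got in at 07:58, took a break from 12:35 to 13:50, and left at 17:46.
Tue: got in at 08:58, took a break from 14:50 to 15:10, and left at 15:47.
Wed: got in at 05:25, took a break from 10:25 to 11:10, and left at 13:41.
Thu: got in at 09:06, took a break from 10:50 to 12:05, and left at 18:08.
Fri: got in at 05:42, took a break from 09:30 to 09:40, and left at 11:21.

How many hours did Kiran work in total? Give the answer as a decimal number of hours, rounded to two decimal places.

35.82 hours

Mon: 07:58–17:46 = 9 h 48 min; less 75 min break → 8 h 33 min
Tue: 08:58–15:47 = 6 h 49 min; less 20 min break → 6 h 29 min
Wed: 05:25–13:41 = 8 h 16 min; less 45 min break → 7 h 31 min
Thu: 09:06–18:08 = 9 h 2 min; less 75 min break → 7 h 47 min
Fri: 05:42–11:21 = 5 h 39 min; less 10 min break → 5 h 29 min
Total: 8 h 33 min + 6 h 29 min + 7 h 31 min + 7 h 47 min + 5 h 29 min = 35 h 49 min.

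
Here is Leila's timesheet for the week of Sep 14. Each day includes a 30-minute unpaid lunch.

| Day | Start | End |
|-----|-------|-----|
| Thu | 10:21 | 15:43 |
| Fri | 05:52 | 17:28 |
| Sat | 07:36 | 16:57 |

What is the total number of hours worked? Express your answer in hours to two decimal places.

24.82 hours

Thu: 10:21–15:43 = 5 h 22 min; less 30 min break → 4 h 52 min
Fri: 05:52–17:28 = 11 h 36 min; less 30 min break → 11 h 6 min
Sat: 07:36–16:57 = 9 h 21 min; less 30 min break → 8 h 51 min
Total: 4 h 52 min + 11 h 6 min + 8 h 51 min = 24 h 49 min.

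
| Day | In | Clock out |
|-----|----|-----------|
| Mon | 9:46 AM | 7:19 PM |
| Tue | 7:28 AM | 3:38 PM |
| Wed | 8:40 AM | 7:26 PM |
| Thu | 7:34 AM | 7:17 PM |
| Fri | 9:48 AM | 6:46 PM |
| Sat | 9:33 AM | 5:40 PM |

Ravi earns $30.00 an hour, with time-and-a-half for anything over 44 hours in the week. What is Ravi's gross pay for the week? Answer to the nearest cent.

$1917.75

Mon: 9:46 AM–7:19 PM = 9 h 33 min
Tue: 7:28 AM–3:38 PM = 8 h 10 min
Wed: 8:40 AM–7:26 PM = 10 h 46 min
Thu: 7:34 AM–7:17 PM = 11 h 43 min
Fri: 9:48 AM–6:46 PM = 8 h 58 min
Sat: 9:33 AM–5:40 PM = 8 h 7 min
Total worked: 57 h 17 min = 3437 min.
Regular 44 h 0 min = 2640 min at $30.00/h; overtime 13 h 17 min = 797 min at $45.00/h.
Pay = (2640 × $30.00 + 797 × $45.00) ÷ 60 = $1917.75.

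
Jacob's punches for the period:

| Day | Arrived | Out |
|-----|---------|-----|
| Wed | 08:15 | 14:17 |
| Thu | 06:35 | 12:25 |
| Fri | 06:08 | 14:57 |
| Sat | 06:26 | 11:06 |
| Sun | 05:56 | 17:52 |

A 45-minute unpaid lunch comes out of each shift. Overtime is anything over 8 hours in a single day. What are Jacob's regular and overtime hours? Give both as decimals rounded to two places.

Wed: 08:15–14:17 = 6 h 2 min; less 45 min break → 5 h 17 min
Thu: 06:35–12:25 = 5 h 50 min; less 45 min break → 5 h 5 min
Fri: 06:08–14:57 = 8 h 49 min; less 45 min break → 8 h 4 min
Sat: 06:26–11:06 = 4 h 40 min; less 45 min break → 3 h 55 min
Sun: 05:56–17:52 = 11 h 56 min; less 45 min break → 11 h 11 min
Wed reg 5 h 17 min / OT 0 h 0 min; Thu reg 5 h 5 min / OT 0 h 0 min; Fri reg 8 h 0 min / OT 0 h 4 min; Sat reg 3 h 55 min / OT 0 h 0 min; Sun reg 8 h 0 min / OT 3 h 11 min.
Totals: regular 30 h 17 min, overtime 3 h 15 min.

Regular 30.28 hours, overtime 3.25 hours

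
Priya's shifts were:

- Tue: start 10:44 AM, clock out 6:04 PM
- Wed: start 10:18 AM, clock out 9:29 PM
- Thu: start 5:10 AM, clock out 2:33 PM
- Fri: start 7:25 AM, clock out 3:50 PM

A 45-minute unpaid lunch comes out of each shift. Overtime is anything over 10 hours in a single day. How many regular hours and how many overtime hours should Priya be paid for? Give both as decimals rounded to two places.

Regular 32.88 hours, overtime 0.43 hours

Tue: 10:44 AM–6:04 PM = 7 h 20 min; less 45 min break → 6 h 35 min
Wed: 10:18 AM–9:29 PM = 11 h 11 min; less 45 min break → 10 h 26 min
Thu: 5:10 AM–2:33 PM = 9 h 23 min; less 45 min break → 8 h 38 min
Fri: 7:25 AM–3:50 PM = 8 h 25 min; less 45 min break → 7 h 40 min
Tue reg 6 h 35 min / OT 0 h 0 min; Wed reg 10 h 0 min / OT 0 h 26 min; Thu reg 8 h 38 min / OT 0 h 0 min; Fri reg 7 h 40 min / OT 0 h 0 min.
Totals: regular 32 h 53 min, overtime 0 h 26 min.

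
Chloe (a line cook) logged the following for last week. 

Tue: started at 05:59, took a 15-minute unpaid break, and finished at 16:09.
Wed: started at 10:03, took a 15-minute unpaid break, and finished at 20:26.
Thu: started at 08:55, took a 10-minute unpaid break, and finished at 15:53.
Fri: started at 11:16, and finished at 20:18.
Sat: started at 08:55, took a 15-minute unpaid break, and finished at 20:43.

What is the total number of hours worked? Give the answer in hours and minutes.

47 h 26 min

Tue: 05:59–16:09 = 10 h 10 min; less 15 min break → 9 h 55 min
Wed: 10:03–20:26 = 10 h 23 min; less 15 min break → 10 h 8 min
Thu: 08:55–15:53 = 6 h 58 min; less 10 min break → 6 h 48 min
Fri: 11:16–20:18 = 9 h 2 min
Sat: 08:55–20:43 = 11 h 48 min; less 15 min break → 11 h 33 min
Total: 9 h 55 min + 10 h 8 min + 6 h 48 min + 9 h 2 min + 11 h 33 min = 47 h 26 min.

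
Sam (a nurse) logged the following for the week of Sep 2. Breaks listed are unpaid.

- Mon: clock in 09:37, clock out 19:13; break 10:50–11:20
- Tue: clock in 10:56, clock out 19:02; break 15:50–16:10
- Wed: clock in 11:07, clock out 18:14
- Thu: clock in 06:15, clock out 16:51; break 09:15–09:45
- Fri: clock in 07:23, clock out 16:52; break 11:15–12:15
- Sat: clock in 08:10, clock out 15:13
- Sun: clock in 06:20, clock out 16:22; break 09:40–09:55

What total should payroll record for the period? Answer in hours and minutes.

Mon: 09:37–19:13 = 9 h 36 min; less 30 min break → 9 h 6 min
Tue: 10:56–19:02 = 8 h 6 min; less 20 min break → 7 h 46 min
Wed: 11:07–18:14 = 7 h 7 min
Thu: 06:15–16:51 = 10 h 36 min; less 30 min break → 10 h 6 min
Fri: 07:23–16:52 = 9 h 29 min; less 60 min break → 8 h 29 min
Sat: 08:10–15:13 = 7 h 3 min
Sun: 06:20–16:22 = 10 h 2 min; less 15 min break → 9 h 47 min
Total: 9 h 6 min + 7 h 46 min + 7 h 7 min + 10 h 6 min + 8 h 29 min + 7 h 3 min + 9 h 47 min = 59 h 24 min.

59 h 24 min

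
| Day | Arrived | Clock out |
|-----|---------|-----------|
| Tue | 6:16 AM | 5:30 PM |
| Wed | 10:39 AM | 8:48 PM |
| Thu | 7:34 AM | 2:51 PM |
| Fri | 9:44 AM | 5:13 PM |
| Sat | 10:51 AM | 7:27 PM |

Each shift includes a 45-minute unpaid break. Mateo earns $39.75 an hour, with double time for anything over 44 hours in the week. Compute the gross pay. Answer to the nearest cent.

$1629.75

Tue: 6:16 AM–5:30 PM = 11 h 14 min; less 45 min break → 10 h 29 min
Wed: 10:39 AM–8:48 PM = 10 h 9 min; less 45 min break → 9 h 24 min
Thu: 7:34 AM–2:51 PM = 7 h 17 min; less 45 min break → 6 h 32 min
Fri: 9:44 AM–5:13 PM = 7 h 29 min; less 45 min break → 6 h 44 min
Sat: 10:51 AM–7:27 PM = 8 h 36 min; less 45 min break → 7 h 51 min
Total worked: 41 h 0 min = 2460 min.
Regular 41 h 0 min = 2460 min at $39.75/h; overtime 0 h 0 min = 0 min at $79.50/h.
Pay = (2460 × $39.75 + 0 × $79.50) ÷ 60 = $1629.75.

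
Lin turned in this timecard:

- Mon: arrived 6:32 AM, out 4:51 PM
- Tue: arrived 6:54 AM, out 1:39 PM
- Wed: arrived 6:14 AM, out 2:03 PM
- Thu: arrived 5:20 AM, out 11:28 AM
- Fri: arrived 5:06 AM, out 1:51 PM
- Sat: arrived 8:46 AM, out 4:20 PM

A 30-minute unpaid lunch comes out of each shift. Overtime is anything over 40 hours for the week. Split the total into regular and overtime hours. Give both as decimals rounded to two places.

Mon: 6:32 AM–4:51 PM = 10 h 19 min; less 30 min break → 9 h 49 min
Tue: 6:54 AM–1:39 PM = 6 h 45 min; less 30 min break → 6 h 15 min
Wed: 6:14 AM–2:03 PM = 7 h 49 min; less 30 min break → 7 h 19 min
Thu: 5:20 AM–11:28 AM = 6 h 8 min; less 30 min break → 5 h 38 min
Fri: 5:06 AM–1:51 PM = 8 h 45 min; less 30 min break → 8 h 15 min
Sat: 8:46 AM–4:20 PM = 7 h 34 min; less 30 min break → 7 h 4 min
Total worked: 44 h 20 min = 44.33 h.
Threshold 40 h → overtime 4 h 20 min, regular 40 h 0 min.

Regular 40.00 hours, overtime 4.33 hours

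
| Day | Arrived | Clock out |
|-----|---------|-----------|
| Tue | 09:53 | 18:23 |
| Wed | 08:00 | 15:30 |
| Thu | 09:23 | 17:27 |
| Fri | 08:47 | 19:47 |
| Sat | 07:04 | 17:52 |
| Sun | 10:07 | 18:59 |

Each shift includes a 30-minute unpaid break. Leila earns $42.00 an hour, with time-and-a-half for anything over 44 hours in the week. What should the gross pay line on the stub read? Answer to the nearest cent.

$2335.20

Tue: 09:53–18:23 = 8 h 30 min; less 30 min break → 8 h 0 min
Wed: 08:00–15:30 = 7 h 30 min; less 30 min break → 7 h 0 min
Thu: 09:23–17:27 = 8 h 4 min; less 30 min break → 7 h 34 min
Fri: 08:47–19:47 = 11 h 0 min; less 30 min break → 10 h 30 min
Sat: 07:04–17:52 = 10 h 48 min; less 30 min break → 10 h 18 min
Sun: 10:07–18:59 = 8 h 52 min; less 30 min break → 8 h 22 min
Total worked: 51 h 44 min = 3104 min.
Regular 44 h 0 min = 2640 min at $42.00/h; overtime 7 h 44 min = 464 min at $63.00/h.
Pay = (2640 × $42.00 + 464 × $63.00) ÷ 60 = $2335.20.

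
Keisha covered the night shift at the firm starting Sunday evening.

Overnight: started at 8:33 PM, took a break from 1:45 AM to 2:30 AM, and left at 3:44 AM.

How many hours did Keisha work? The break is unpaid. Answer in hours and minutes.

Overnight: 8:33 PM → midnight = 3 h 27 min; midnight → 3:44 AM = 3 h 44 min; span 7 h 11 min; less 45 min break → 6 h 26 min

6 h 26 min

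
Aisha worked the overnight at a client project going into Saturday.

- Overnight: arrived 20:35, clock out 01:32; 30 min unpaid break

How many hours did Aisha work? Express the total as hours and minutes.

Overnight: 20:35 → midnight = 3 h 25 min; midnight → 01:32 = 1 h 32 min; span 4 h 57 min; less 30 min break → 4 h 27 min

4 h 27 min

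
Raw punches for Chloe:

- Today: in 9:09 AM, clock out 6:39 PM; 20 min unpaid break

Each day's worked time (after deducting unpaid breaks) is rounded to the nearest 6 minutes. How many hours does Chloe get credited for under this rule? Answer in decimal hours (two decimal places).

Today: 9:09 AM–6:39 PM = 9 h 30 min − 20 min = 9 h 10 min → rounds to 9 h 12 min

9.20 hours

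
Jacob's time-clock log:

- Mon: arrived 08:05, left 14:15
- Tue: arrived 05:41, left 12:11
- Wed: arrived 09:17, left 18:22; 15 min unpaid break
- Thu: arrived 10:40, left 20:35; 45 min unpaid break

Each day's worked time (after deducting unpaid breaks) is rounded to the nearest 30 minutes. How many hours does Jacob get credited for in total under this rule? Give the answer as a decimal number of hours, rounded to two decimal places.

30.50 hours

Mon: 08:05–14:15 = 6 h 10 min → rounds to 6 h 0 min
Tue: 05:41–12:11 = 6 h 30 min → rounds to 6 h 30 min
Wed: 09:17–18:22 = 9 h 5 min − 15 min = 8 h 50 min → rounds to 9 h 0 min
Thu: 10:40–20:35 = 9 h 55 min − 45 min = 9 h 10 min → rounds to 9 h 0 min
Total credited: 30 h 30 min.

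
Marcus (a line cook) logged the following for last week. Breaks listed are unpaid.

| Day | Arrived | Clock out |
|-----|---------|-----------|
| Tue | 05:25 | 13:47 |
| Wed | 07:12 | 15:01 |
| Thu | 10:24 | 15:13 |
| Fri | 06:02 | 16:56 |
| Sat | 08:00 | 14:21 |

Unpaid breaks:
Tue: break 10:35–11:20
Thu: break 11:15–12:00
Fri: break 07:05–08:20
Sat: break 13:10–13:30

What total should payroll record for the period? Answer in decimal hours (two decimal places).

Tue: 05:25–13:47 = 8 h 22 min; less 45 min break → 7 h 37 min
Wed: 07:12–15:01 = 7 h 49 min
Thu: 10:24–15:13 = 4 h 49 min; less 45 min break → 4 h 4 min
Fri: 06:02–16:56 = 10 h 54 min; less 75 min break → 9 h 39 min
Sat: 08:00–14:21 = 6 h 21 min; less 20 min break → 6 h 1 min
Total: 7 h 37 min + 7 h 49 min + 4 h 4 min + 9 h 39 min + 6 h 1 min = 35 h 10 min.

35.17 hours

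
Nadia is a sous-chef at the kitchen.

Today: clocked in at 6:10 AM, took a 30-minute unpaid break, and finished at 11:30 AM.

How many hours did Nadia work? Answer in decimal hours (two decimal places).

4.83 hours

Today: 6:10 AM–11:30 AM = 5 h 20 min; less 30 min break → 4 h 50 min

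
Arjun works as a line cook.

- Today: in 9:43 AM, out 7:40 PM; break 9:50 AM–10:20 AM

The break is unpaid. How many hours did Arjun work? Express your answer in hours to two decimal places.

9.45 hours

Today: 9:43 AM–7:40 PM = 9 h 57 min; less 30 min break → 9 h 27 min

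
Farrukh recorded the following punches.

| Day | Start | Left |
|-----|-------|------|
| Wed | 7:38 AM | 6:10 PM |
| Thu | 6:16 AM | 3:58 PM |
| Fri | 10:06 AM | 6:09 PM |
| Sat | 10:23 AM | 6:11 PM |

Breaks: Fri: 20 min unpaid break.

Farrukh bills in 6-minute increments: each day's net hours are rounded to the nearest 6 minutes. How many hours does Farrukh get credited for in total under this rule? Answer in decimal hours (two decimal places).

Wed: 7:38 AM–6:10 PM = 10 h 32 min → rounds to 10 h 30 min
Thu: 6:16 AM–3:58 PM = 9 h 42 min → rounds to 9 h 42 min
Fri: 10:06 AM–6:09 PM = 8 h 3 min − 20 min = 7 h 43 min → rounds to 7 h 42 min
Sat: 10:23 AM–6:11 PM = 7 h 48 min → rounds to 7 h 48 min
Total credited: 35 h 42 min.

35.70 hours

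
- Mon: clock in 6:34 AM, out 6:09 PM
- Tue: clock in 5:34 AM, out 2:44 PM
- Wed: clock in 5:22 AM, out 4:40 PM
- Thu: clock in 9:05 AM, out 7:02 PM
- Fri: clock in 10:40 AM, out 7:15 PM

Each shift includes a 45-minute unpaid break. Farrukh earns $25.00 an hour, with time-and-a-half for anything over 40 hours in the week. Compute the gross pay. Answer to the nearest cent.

Mon: 6:34 AM–6:09 PM = 11 h 35 min; less 45 min break → 10 h 50 min
Tue: 5:34 AM–2:44 PM = 9 h 10 min; less 45 min break → 8 h 25 min
Wed: 5:22 AM–4:40 PM = 11 h 18 min; less 45 min break → 10 h 33 min
Thu: 9:05 AM–7:02 PM = 9 h 57 min; less 45 min break → 9 h 12 min
Fri: 10:40 AM–7:15 PM = 8 h 35 min; less 45 min break → 7 h 50 min
Total worked: 46 h 50 min = 2810 min.
Regular 40 h 0 min = 2400 min at $25.00/h; overtime 6 h 50 min = 410 min at $37.50/h.
Pay = (2400 × $25.00 + 410 × $37.50) ÷ 60 = $1256.25.

$1256.25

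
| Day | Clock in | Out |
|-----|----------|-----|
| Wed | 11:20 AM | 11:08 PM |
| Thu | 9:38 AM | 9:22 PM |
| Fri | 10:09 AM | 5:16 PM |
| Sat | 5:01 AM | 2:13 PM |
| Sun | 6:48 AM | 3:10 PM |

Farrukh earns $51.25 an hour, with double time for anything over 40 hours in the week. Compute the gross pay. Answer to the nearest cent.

$2892.21

Wed: 11:20 AM–11:08 PM = 11 h 48 min
Thu: 9:38 AM–9:22 PM = 11 h 44 min
Fri: 10:09 AM–5:16 PM = 7 h 7 min
Sat: 5:01 AM–2:13 PM = 9 h 12 min
Sun: 6:48 AM–3:10 PM = 8 h 22 min
Total worked: 48 h 13 min = 2893 min.
Regular 40 h 0 min = 2400 min at $51.25/h; overtime 8 h 13 min = 493 min at $102.50/h.
Pay = (2400 × $51.25 + 493 × $102.50) ÷ 60 = $2892.21.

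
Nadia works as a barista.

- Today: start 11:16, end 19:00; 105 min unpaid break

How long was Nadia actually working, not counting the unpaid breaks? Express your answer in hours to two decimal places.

Today: 11:16–19:00 = 7 h 44 min; less 105 min break → 5 h 59 min

5.98 hours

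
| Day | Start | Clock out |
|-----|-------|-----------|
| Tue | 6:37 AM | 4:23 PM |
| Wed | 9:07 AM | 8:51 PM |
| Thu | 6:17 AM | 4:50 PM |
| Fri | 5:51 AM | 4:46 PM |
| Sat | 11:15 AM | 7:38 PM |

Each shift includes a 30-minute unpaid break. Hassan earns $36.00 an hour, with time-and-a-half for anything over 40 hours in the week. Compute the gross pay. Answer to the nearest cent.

$1917.90

Tue: 6:37 AM–4:23 PM = 9 h 46 min; less 30 min break → 9 h 16 min
Wed: 9:07 AM–8:51 PM = 11 h 44 min; less 30 min break → 11 h 14 min
Thu: 6:17 AM–4:50 PM = 10 h 33 min; less 30 min break → 10 h 3 min
Fri: 5:51 AM–4:46 PM = 10 h 55 min; less 30 min break → 10 h 25 min
Sat: 11:15 AM–7:38 PM = 8 h 23 min; less 30 min break → 7 h 53 min
Total worked: 48 h 51 min = 2931 min.
Regular 40 h 0 min = 2400 min at $36.00/h; overtime 8 h 51 min = 531 min at $54.00/h.
Pay = (2400 × $36.00 + 531 × $54.00) ÷ 60 = $1917.90.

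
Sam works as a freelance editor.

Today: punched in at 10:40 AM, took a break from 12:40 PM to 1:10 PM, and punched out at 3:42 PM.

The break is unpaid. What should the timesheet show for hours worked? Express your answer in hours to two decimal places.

Today: 10:40 AM–3:42 PM = 5 h 2 min; less 30 min break → 4 h 32 min

4.53 hours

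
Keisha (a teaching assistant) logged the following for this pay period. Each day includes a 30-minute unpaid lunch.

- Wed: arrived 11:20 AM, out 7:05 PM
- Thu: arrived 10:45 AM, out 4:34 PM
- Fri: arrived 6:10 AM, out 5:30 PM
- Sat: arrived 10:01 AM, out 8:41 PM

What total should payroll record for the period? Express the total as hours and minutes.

33 h 34 min

Wed: 11:20 AM–7:05 PM = 7 h 45 min; less 30 min break → 7 h 15 min
Thu: 10:45 AM–4:34 PM = 5 h 49 min; less 30 min break → 5 h 19 min
Fri: 6:10 AM–5:30 PM = 11 h 20 min; less 30 min break → 10 h 50 min
Sat: 10:01 AM–8:41 PM = 10 h 40 min; less 30 min break → 10 h 10 min
Total: 7 h 15 min + 5 h 19 min + 10 h 50 min + 10 h 10 min = 33 h 34 min.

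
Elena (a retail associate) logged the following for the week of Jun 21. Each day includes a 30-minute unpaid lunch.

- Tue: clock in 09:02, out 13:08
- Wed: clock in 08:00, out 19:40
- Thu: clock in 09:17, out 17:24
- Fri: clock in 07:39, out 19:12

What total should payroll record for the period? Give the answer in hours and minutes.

Tue: 09:02–13:08 = 4 h 6 min; less 30 min break → 3 h 36 min
Wed: 08:00–19:40 = 11 h 40 min; less 30 min break → 11 h 10 min
Thu: 09:17–17:24 = 8 h 7 min; less 30 min break → 7 h 37 min
Fri: 07:39–19:12 = 11 h 33 min; less 30 min break → 11 h 3 min
Total: 3 h 36 min + 11 h 10 min + 7 h 37 min + 11 h 3 min = 33 h 26 min.

33 h 26 min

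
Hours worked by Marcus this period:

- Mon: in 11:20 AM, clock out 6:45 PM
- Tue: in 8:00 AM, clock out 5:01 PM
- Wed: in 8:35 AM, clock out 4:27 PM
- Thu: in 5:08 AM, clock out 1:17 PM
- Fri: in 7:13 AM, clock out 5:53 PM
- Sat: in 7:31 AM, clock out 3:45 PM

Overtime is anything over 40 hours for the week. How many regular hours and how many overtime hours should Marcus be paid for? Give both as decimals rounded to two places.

Regular 40.00 hours, overtime 11.35 hours

Mon: 11:20 AM–6:45 PM = 7 h 25 min
Tue: 8:00 AM–5:01 PM = 9 h 1 min
Wed: 8:35 AM–4:27 PM = 7 h 52 min
Thu: 5:08 AM–1:17 PM = 8 h 9 min
Fri: 7:13 AM–5:53 PM = 10 h 40 min
Sat: 7:31 AM–3:45 PM = 8 h 14 min
Total worked: 51 h 21 min = 51.35 h.
Threshold 40 h → overtime 11 h 21 min, regular 40 h 0 min.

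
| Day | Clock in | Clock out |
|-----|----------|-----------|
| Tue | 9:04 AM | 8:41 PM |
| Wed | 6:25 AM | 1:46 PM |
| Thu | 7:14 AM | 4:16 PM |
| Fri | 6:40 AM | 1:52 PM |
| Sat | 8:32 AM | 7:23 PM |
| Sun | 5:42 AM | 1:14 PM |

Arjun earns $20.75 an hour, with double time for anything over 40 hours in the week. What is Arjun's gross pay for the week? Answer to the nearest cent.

Tue: 9:04 AM–8:41 PM = 11 h 37 min
Wed: 6:25 AM–1:46 PM = 7 h 21 min
Thu: 7:14 AM–4:16 PM = 9 h 2 min
Fri: 6:40 AM–1:52 PM = 7 h 12 min
Sat: 8:32 AM–7:23 PM = 10 h 51 min
Sun: 5:42 AM–1:14 PM = 7 h 32 min
Total worked: 53 h 35 min = 3215 min.
Regular 40 h 0 min = 2400 min at $20.75/h; overtime 13 h 35 min = 815 min at $41.50/h.
Pay = (2400 × $20.75 + 815 × $41.50) ÷ 60 = $1393.71.

$1393.71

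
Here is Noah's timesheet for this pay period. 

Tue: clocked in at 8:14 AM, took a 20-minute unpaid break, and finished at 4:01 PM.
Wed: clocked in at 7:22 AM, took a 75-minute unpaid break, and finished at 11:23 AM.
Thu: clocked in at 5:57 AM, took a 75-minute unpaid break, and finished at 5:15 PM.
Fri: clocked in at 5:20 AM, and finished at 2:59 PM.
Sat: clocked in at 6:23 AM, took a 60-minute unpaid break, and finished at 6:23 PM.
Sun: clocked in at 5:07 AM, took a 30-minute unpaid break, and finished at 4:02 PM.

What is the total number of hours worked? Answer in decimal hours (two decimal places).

Tue: 8:14 AM–4:01 PM = 7 h 47 min; less 20 min break → 7 h 27 min
Wed: 7:22 AM–11:23 AM = 4 h 1 min; less 75 min break → 2 h 46 min
Thu: 5:57 AM–5:15 PM = 11 h 18 min; less 75 min break → 10 h 3 min
Fri: 5:20 AM–2:59 PM = 9 h 39 min
Sat: 6:23 AM–6:23 PM = 12 h 0 min; less 60 min break → 11 h 0 min
Sun: 5:07 AM–4:02 PM = 10 h 55 min; less 30 min break → 10 h 25 min
Total: 7 h 27 min + 2 h 46 min + 10 h 3 min + 9 h 39 min + 11 h 0 min + 10 h 25 min = 51 h 20 min.

51.33 hours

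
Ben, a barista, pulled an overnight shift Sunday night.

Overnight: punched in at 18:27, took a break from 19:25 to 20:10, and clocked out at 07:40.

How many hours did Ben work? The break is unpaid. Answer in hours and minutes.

12 h 28 min

Overnight: 18:27 → midnight = 5 h 33 min; midnight → 07:40 = 7 h 40 min; span 13 h 13 min; less 45 min break → 12 h 28 min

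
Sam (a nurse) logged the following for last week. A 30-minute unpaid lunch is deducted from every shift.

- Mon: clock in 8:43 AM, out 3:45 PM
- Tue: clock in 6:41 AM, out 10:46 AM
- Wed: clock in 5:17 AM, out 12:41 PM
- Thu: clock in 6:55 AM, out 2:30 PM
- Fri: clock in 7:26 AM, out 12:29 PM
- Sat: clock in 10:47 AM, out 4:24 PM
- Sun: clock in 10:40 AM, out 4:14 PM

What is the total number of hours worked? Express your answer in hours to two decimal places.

38.83 hours

Mon: 8:43 AM–3:45 PM = 7 h 2 min; less 30 min break → 6 h 32 min
Tue: 6:41 AM–10:46 AM = 4 h 5 min; less 30 min break → 3 h 35 min
Wed: 5:17 AM–12:41 PM = 7 h 24 min; less 30 min break → 6 h 54 min
Thu: 6:55 AM–2:30 PM = 7 h 35 min; less 30 min break → 7 h 5 min
Fri: 7:26 AM–12:29 PM = 5 h 3 min; less 30 min break → 4 h 33 min
Sat: 10:47 AM–4:24 PM = 5 h 37 min; less 30 min break → 5 h 7 min
Sun: 10:40 AM–4:14 PM = 5 h 34 min; less 30 min break → 5 h 4 min
Total: 6 h 32 min + 3 h 35 min + 6 h 54 min + 7 h 5 min + 4 h 33 min + 5 h 7 min + 5 h 4 min = 38 h 50 min.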